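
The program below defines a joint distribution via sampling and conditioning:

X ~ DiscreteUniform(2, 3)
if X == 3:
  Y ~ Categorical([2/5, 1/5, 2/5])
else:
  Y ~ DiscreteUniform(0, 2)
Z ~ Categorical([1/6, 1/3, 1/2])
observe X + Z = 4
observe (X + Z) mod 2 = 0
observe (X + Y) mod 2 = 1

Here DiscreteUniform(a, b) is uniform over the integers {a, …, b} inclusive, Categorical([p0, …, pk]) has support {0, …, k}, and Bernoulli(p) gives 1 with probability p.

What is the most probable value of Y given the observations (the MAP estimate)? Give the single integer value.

Enumerate traces; 3 have nonzero weight after conditioning:
  (X=2, Y=1, Z=2) weight 1/12
  (X=3, Y=0, Z=1) weight 1/15
  (X=3, Y=2, Z=1) weight 1/15
Group by Y:
  weight(Y=0) = 1/15
  weight(Y=1) = 1/12
  weight(Y=2) = 1/15
Total weight = 1/15 + 1/12 + 1/15 = 13/60
P(Y=0 | obs) = 1/15 / 13/60 = 4/13
P(Y=1 | obs) = 1/12 / 13/60 = 5/13
P(Y=2 | obs) = 1/15 / 13/60 = 4/13
argmax = 1

argmax_v P(Y = v | obs) = 1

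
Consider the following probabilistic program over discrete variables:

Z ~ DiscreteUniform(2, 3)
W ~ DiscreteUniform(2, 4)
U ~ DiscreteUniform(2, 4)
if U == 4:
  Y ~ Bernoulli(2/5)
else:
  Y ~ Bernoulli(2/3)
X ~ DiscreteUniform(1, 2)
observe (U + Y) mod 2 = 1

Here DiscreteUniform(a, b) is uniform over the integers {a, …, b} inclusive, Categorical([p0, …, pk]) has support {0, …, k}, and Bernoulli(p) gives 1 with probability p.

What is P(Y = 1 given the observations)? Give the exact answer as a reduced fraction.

P(Y = 1 | obs) = 16/21

Enumerate traces; 36 have nonzero weight after conditioning:
  (Z=2, W=2, U=2, Y=1, X=1) weight 1/54
  (Z=2, W=2, U=2, Y=1, X=2) weight 1/54
  (Z=2, W=2, U=3, Y=0, X=1) weight 1/108
  (Z=2, W=2, U=3, Y=0, X=2) weight 1/108
  (Z=2, W=2, U=4, Y=1, X=1) weight 1/90
  (Z=2, W=2, U=4, Y=1, X=2) weight 1/90
  (Z=2, W=3, U=2, Y=1, X=1) weight 1/54
  (Z=2, W=3, U=2, Y=1, X=2) weight 1/54
  … 28 more
Group by Y:
  weight(Y=0) = 1/9
  weight(Y=1) = 16/45
Total weight = 1/9 + 16/45 = 7/15
P(Y=0 | obs) = 1/9 / 7/15 = 5/21
P(Y=1 | obs) = 16/45 / 7/15 = 16/21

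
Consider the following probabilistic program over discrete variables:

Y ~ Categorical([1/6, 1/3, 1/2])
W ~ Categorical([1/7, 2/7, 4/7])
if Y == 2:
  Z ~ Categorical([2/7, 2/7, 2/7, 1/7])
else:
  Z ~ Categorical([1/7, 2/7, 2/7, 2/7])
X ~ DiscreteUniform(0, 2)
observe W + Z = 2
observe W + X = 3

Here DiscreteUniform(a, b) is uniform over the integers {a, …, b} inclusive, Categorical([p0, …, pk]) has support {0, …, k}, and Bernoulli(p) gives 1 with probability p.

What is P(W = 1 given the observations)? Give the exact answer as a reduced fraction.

Enumerate traces; 6 have nonzero weight after conditioning:
  (Y=0, W=1, Z=1, X=2) weight 2/441
  (Y=0, W=2, Z=0, X=1) weight 2/441
  (Y=1, W=1, Z=1, X=2) weight 4/441
  (Y=1, W=2, Z=0, X=1) weight 4/441
  (Y=2, W=1, Z=1, X=2) weight 2/147
  (Y=2, W=2, Z=0, X=1) weight 4/147
Group by W:
  weight(W=1) = 4/147
  weight(W=2) = 2/49
Total weight = 4/147 + 2/49 = 10/147
P(W=1 | obs) = 4/147 / 10/147 = 2/5
P(W=2 | obs) = 2/49 / 10/147 = 3/5

P(W = 1 | obs) = 2/5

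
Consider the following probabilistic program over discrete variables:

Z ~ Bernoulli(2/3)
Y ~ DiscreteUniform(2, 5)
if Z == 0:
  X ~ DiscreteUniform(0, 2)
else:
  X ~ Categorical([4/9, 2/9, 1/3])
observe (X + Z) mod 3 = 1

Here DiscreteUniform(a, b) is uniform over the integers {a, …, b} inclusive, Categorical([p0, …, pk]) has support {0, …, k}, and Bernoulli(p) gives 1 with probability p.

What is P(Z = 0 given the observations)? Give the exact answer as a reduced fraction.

P(Z = 0 | obs) = 3/11

Enumerate traces; 8 have nonzero weight after conditioning:
  (Z=0, Y=2, X=1) weight 1/36
  (Z=0, Y=3, X=1) weight 1/36
  (Z=0, Y=4, X=1) weight 1/36
  (Z=0, Y=5, X=1) weight 1/36
  (Z=1, Y=2, X=0) weight 2/27
  (Z=1, Y=3, X=0) weight 2/27
  (Z=1, Y=4, X=0) weight 2/27
  (Z=1, Y=5, X=0) weight 2/27
Group by Z:
  weight(Z=0) = 1/9
  weight(Z=1) = 8/27
Total weight = 1/9 + 8/27 = 11/27
P(Z=0 | obs) = 1/9 / 11/27 = 3/11
P(Z=1 | obs) = 8/27 / 11/27 = 8/11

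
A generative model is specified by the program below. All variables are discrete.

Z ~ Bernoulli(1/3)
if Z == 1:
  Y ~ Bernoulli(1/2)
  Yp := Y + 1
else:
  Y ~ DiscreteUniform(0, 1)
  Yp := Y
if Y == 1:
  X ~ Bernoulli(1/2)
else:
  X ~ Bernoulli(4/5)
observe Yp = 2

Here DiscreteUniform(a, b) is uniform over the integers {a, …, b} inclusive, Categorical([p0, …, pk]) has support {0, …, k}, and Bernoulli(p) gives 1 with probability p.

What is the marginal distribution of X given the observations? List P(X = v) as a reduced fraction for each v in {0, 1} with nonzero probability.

P(X=0) = 1/2, P(X=1) = 1/2

Enumerate traces; 2 have nonzero weight after conditioning:
  (Z=1, Y=1, X=0) weight 1/12
  (Z=1, Y=1, X=1) weight 1/12
Group by X:
  weight(X=0) = 1/12
  weight(X=1) = 1/12
Total weight = 1/12 + 1/12 = 1/6
P(X=0 | obs) = 1/12 / 1/6 = 1/2
P(X=1 | obs) = 1/12 / 1/6 = 1/2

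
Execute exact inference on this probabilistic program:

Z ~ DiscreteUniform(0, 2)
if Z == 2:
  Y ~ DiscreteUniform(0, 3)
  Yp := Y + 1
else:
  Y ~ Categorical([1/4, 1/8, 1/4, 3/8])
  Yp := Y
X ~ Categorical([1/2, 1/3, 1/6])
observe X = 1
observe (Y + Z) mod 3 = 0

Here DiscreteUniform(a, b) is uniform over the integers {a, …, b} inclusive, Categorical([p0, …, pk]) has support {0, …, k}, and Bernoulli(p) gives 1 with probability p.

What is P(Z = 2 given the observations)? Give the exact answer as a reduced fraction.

P(Z = 2 | obs) = 2/9

Enumerate traces; 4 have nonzero weight after conditioning:
  (Z=0, Y=0, X=1) weight 1/36
  (Z=0, Y=3, X=1) weight 1/24
  (Z=1, Y=2, X=1) weight 1/36
  (Z=2, Y=1, X=1) weight 1/36
Group by Z:
  weight(Z=0) = 5/72
  weight(Z=1) = 1/36
  weight(Z=2) = 1/36
Total weight = 5/72 + 1/36 + 1/36 = 1/8
P(Z=0 | obs) = 5/72 / 1/8 = 5/9
P(Z=1 | obs) = 1/36 / 1/8 = 2/9
P(Z=2 | obs) = 1/36 / 1/8 = 2/9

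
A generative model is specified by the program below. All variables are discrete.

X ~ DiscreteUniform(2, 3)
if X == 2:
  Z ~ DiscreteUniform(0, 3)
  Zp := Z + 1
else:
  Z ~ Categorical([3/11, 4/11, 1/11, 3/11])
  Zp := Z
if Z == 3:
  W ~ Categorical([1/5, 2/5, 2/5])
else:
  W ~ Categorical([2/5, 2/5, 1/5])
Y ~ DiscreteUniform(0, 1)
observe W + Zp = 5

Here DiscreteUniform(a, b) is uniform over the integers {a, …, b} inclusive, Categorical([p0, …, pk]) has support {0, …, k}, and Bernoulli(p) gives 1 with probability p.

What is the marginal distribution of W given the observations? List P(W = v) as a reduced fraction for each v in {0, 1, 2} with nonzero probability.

Enumerate traces; 6 have nonzero weight after conditioning:
  (X=2, Z=2, W=2, Y=0) weight 1/80
  (X=2, Z=2, W=2, Y=1) weight 1/80
  (X=2, Z=3, W=1, Y=0) weight 1/40
  (X=2, Z=3, W=1, Y=1) weight 1/40
  (X=3, Z=3, W=2, Y=0) weight 3/110
  (X=3, Z=3, W=2, Y=1) weight 3/110
Group by W:
  weight(W=1) = 1/20
  weight(W=2) = 7/88
Total weight = 1/20 + 7/88 = 57/440
P(W=1 | obs) = 1/20 / 57/440 = 22/57
P(W=2 | obs) = 7/88 / 57/440 = 35/57

P(W=1) = 22/57, P(W=2) = 35/57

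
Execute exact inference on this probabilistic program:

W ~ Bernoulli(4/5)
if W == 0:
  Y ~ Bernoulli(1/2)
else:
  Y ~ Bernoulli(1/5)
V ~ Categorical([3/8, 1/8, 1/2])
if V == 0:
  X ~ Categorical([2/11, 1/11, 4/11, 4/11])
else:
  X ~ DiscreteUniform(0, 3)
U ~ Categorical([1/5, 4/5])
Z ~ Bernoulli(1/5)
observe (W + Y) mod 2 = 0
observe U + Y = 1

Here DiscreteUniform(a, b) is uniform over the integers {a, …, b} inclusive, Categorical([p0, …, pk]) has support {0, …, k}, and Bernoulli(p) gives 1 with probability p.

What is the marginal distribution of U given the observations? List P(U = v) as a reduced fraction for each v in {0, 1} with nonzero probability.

Enumerate traces; 48 have nonzero weight after conditioning:
  (W=0, Y=0, V=0, X=0, U=1, Z=0) weight 6/1375
  (W=0, Y=0, V=0, X=0, U=1, Z=1) weight 3/2750
  (W=0, Y=0, V=0, X=1, U=1, Z=0) weight 3/1375
  (W=0, Y=0, V=0, X=1, U=1, Z=1) weight 3/5500
  (W=0, Y=0, V=0, X=2, U=1, Z=0) weight 12/1375
  (W=0, Y=0, V=0, X=2, U=1, Z=1) weight 3/1375
  (W=0, Y=0, V=0, X=3, U=1, Z=0) weight 12/1375
  (W=0, Y=0, V=0, X=3, U=1, Z=1) weight 3/1375
  (W=1, Y=1, V=0, X=0, U=0, Z=0) weight 12/6875
  … 39 more
Group by U:
  weight(U=0) = 4/125
  weight(U=1) = 2/25
Total weight = 4/125 + 2/25 = 14/125
P(U=0 | obs) = 4/125 / 14/125 = 2/7
P(U=1 | obs) = 2/25 / 14/125 = 5/7

P(U=0) = 2/7, P(U=1) = 5/7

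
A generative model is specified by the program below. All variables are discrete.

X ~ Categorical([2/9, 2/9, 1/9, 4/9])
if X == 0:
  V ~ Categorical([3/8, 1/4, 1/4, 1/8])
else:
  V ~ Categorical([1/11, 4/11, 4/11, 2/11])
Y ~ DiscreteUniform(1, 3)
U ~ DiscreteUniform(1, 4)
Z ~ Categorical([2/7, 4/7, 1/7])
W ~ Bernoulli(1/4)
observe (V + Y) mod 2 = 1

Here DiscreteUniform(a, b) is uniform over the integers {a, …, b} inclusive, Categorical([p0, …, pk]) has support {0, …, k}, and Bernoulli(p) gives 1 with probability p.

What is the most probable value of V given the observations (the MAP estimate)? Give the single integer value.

argmax_v P(V = v | obs) = 2

Enumerate traces; 576 have nonzero weight after conditioning:
  (X=0, V=0, Y=1, U=1, Z=0, W=0) weight 1/672
  (X=0, V=0, Y=1, U=1, Z=0, W=1) weight 1/2016
  (X=0, V=0, Y=1, U=1, Z=1, W=0) weight 1/336
  (X=0, V=0, Y=1, U=1, Z=1, W=1) weight 1/1008
  (X=0, V=0, Y=1, U=1, Z=2, W=0) weight 1/1344
  (X=0, V=0, Y=1, U=1, Z=2, W=1) weight 1/4032
  (X=0, V=0, Y=1, U=2, Z=0, W=0) weight 1/672
  (X=0, V=0, Y=1, U=2, Z=0, W=1) weight 1/2016
  (X=0, V=1, Y=2, U=1, Z=0, W=0) weight 1/1008
  (X=0, V=2, Y=1, U=1, Z=0, W=0) weight 1/1008
  … 566 more
Group by V:
  weight(V=0) = 61/594
  weight(V=1) = 67/594
  weight(V=2) = 67/297
  weight(V=3) = 67/1188
Total weight = 61/594 + 67/594 + 67/297 + 67/1188 = 197/396
P(V=0 | obs) = 61/594 / 197/396 = 122/591
P(V=1 | obs) = 67/594 / 197/396 = 134/591
P(V=2 | obs) = 67/297 / 197/396 = 268/591
P(V=3 | obs) = 67/1188 / 197/396 = 67/591
argmax = 2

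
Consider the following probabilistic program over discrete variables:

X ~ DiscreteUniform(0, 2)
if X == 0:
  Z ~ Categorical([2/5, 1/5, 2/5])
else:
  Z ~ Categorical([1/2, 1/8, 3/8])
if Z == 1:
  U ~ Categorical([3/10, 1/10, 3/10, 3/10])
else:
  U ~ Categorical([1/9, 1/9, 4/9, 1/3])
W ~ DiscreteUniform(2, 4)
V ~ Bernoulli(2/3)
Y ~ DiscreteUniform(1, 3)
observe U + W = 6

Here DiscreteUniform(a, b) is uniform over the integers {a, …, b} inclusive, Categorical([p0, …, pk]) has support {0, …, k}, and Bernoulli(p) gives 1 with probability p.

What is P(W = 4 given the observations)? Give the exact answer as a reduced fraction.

P(W = 4 | obs) = 761/1352

Enumerate traces; 108 have nonzero weight after conditioning:
  (X=0, Z=0, U=2, W=4, V=0, Y=1) weight 8/3645
  (X=0, Z=0, U=2, W=4, V=0, Y=2) weight 8/3645
  (X=0, Z=0, U=2, W=4, V=0, Y=3) weight 8/3645
  (X=0, Z=0, U=2, W=4, V=1, Y=1) weight 16/3645
  (X=0, Z=0, U=2, W=4, V=1, Y=2) weight 16/3645
  (X=0, Z=0, U=2, W=4, V=1, Y=3) weight 16/3645
  (X=0, Z=0, U=3, W=3, V=0, Y=1) weight 2/1215
  (X=0, Z=0, U=3, W=3, V=0, Y=2) weight 2/1215
  … 100 more
Group by W:
  weight(W=3) = 197/1800
  weight(W=4) = 761/5400
Total weight = 197/1800 + 761/5400 = 169/675
P(W=3 | obs) = 197/1800 / 169/675 = 591/1352
P(W=4 | obs) = 761/5400 / 169/675 = 761/1352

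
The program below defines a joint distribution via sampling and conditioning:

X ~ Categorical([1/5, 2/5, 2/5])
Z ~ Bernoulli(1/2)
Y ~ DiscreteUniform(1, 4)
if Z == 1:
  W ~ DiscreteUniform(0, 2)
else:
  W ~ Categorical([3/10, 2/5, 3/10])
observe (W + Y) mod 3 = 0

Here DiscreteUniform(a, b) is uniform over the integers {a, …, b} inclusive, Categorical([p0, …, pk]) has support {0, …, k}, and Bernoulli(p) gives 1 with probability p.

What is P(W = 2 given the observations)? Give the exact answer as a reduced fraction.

P(W = 2 | obs) = 38/79

Enumerate traces; 24 have nonzero weight after conditioning:
  (X=0, Z=0, Y=1, W=2) weight 3/400
  (X=0, Z=0, Y=2, W=1) weight 1/100
  (X=0, Z=0, Y=3, W=0) weight 3/400
  (X=0, Z=0, Y=4, W=2) weight 3/400
  (X=0, Z=1, Y=1, W=2) weight 1/120
  (X=0, Z=1, Y=2, W=1) weight 1/120
  (X=0, Z=1, Y=3, W=0) weight 1/120
  (X=0, Z=1, Y=4, W=2) weight 1/120
  … 16 more
Group by W:
  weight(W=0) = 19/240
  weight(W=1) = 11/120
  weight(W=2) = 19/120
Total weight = 19/240 + 11/120 + 19/120 = 79/240
P(W=0 | obs) = 19/240 / 79/240 = 19/79
P(W=1 | obs) = 11/120 / 79/240 = 22/79
P(W=2 | obs) = 19/120 / 79/240 = 38/79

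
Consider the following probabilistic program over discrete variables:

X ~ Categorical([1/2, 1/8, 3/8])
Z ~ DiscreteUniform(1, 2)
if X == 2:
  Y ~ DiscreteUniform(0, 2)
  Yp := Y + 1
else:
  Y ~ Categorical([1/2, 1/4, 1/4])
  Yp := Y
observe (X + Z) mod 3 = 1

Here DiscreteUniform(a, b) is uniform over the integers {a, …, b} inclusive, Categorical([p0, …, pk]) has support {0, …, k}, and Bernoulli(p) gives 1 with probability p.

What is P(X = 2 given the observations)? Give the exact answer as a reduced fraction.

P(X = 2 | obs) = 3/7

Enumerate traces; 6 have nonzero weight after conditioning:
  (X=0, Z=1, Y=0) weight 1/8
  (X=0, Z=1, Y=1) weight 1/16
  (X=0, Z=1, Y=2) weight 1/16
  (X=2, Z=2, Y=0) weight 1/16
  (X=2, Z=2, Y=1) weight 1/16
  (X=2, Z=2, Y=2) weight 1/16
Group by X:
  weight(X=0) = 1/4
  weight(X=2) = 3/16
Total weight = 1/4 + 3/16 = 7/16
P(X=0 | obs) = 1/4 / 7/16 = 4/7
P(X=2 | obs) = 3/16 / 7/16 = 3/7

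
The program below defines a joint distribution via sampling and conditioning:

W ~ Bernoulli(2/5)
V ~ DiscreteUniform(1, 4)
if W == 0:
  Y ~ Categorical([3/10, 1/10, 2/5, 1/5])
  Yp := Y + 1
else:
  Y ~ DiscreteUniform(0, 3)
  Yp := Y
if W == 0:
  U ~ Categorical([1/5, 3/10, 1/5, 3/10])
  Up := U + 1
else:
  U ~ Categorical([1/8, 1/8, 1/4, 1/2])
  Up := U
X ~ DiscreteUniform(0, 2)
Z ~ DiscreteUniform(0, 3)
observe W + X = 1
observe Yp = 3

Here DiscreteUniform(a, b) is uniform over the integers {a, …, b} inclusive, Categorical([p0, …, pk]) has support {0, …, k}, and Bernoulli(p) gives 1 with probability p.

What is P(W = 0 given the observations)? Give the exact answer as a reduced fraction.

Enumerate traces; 128 have nonzero weight after conditioning:
  (W=0, V=1, Y=2, U=0, X=1, Z=0) weight 1/1000
  (W=0, V=1, Y=2, U=0, X=1, Z=1) weight 1/1000
  (W=0, V=1, Y=2, U=0, X=1, Z=2) weight 1/1000
  (W=0, V=1, Y=2, U=0, X=1, Z=3) weight 1/1000
  (W=0, V=1, Y=2, U=1, X=1, Z=0) weight 3/2000
  (W=0, V=1, Y=2, U=1, X=1, Z=1) weight 3/2000
  (W=0, V=1, Y=2, U=1, X=1, Z=2) weight 3/2000
  (W=0, V=1, Y=2, U=1, X=1, Z=3) weight 3/2000
  (W=1, V=1, Y=3, U=0, X=0, Z=0) weight 1/3840
  … 119 more
Group by W:
  weight(W=0) = 2/25
  weight(W=1) = 1/30
Total weight = 2/25 + 1/30 = 17/150
P(W=0 | obs) = 2/25 / 17/150 = 12/17
P(W=1 | obs) = 1/30 / 17/150 = 5/17

P(W = 0 | obs) = 12/17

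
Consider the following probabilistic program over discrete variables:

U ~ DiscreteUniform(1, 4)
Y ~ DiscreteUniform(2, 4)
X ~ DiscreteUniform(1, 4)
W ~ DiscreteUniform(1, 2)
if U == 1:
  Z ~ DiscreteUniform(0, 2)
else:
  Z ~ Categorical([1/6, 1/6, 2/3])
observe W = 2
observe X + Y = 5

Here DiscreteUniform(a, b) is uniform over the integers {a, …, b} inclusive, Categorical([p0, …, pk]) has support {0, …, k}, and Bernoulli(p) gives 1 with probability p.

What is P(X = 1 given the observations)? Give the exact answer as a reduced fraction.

P(X = 1 | obs) = 1/3

Enumerate traces; 36 have nonzero weight after conditioning:
  (U=1, Y=2, X=3, W=2, Z=0) weight 1/288
  (U=1, Y=2, X=3, W=2, Z=1) weight 1/288
  (U=1, Y=2, X=3, W=2, Z=2) weight 1/288
  (U=1, Y=3, X=2, W=2, Z=0) weight 1/288
  (U=1, Y=3, X=2, W=2, Z=1) weight 1/288
  (U=1, Y=3, X=2, W=2, Z=2) weight 1/288
  (U=1, Y=4, X=1, W=2, Z=0) weight 1/288
  (U=1, Y=4, X=1, W=2, Z=1) weight 1/288
  … 28 more
Group by X:
  weight(X=1) = 1/24
  weight(X=2) = 1/24
  weight(X=3) = 1/24
Total weight = 1/24 + 1/24 + 1/24 = 1/8
P(X=1 | obs) = 1/24 / 1/8 = 1/3
P(X=2 | obs) = 1/24 / 1/8 = 1/3
P(X=3 | obs) = 1/24 / 1/8 = 1/3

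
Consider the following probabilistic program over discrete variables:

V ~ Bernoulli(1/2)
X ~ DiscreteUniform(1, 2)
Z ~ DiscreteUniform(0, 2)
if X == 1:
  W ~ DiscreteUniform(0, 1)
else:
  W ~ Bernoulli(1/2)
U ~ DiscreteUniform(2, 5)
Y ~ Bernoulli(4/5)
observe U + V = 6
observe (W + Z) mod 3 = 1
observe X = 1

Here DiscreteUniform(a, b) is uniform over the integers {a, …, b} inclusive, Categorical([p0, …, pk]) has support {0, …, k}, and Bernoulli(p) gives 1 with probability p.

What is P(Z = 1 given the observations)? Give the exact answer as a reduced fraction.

Enumerate traces; 4 have nonzero weight after conditioning:
  (V=1, X=1, Z=0, W=1, U=5, Y=0) weight 1/480
  (V=1, X=1, Z=0, W=1, U=5, Y=1) weight 1/120
  (V=1, X=1, Z=1, W=0, U=5, Y=0) weight 1/480
  (V=1, X=1, Z=1, W=0, U=5, Y=1) weight 1/120
Group by Z:
  weight(Z=0) = 1/96
  weight(Z=1) = 1/96
Total weight = 1/96 + 1/96 = 1/48
P(Z=0 | obs) = 1/96 / 1/48 = 1/2
P(Z=1 | obs) = 1/96 / 1/48 = 1/2

P(Z = 1 | obs) = 1/2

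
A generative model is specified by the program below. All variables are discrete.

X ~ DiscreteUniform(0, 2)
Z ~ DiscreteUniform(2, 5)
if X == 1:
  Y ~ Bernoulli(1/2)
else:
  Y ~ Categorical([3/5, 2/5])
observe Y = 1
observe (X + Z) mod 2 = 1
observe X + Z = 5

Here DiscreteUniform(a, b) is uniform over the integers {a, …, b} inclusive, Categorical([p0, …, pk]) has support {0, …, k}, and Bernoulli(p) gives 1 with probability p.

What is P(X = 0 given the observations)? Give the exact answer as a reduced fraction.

Enumerate traces; 3 have nonzero weight after conditioning:
  (X=0, Z=5, Y=1) weight 1/30
  (X=1, Z=4, Y=1) weight 1/24
  (X=2, Z=3, Y=1) weight 1/30
Group by X:
  weight(X=0) = 1/30
  weight(X=1) = 1/24
  weight(X=2) = 1/30
Total weight = 1/30 + 1/24 + 1/30 = 13/120
P(X=0 | obs) = 1/30 / 13/120 = 4/13
P(X=1 | obs) = 1/24 / 13/120 = 5/13
P(X=2 | obs) = 1/30 / 13/120 = 4/13

P(X = 0 | obs) = 4/13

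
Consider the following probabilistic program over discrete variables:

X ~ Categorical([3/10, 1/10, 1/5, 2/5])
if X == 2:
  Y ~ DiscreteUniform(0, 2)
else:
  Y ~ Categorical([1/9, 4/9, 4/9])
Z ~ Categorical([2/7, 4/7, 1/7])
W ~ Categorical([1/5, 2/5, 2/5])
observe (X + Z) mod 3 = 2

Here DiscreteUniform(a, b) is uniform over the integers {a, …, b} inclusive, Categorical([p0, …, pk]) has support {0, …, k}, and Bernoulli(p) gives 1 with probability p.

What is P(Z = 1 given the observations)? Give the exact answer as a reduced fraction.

P(Z = 1 | obs) = 4/15

Enumerate traces; 36 have nonzero weight after conditioning:
  (X=0, Y=0, Z=2, W=0) weight 1/1050
  (X=0, Y=0, Z=2, W=1) weight 1/525
  (X=0, Y=0, Z=2, W=2) weight 1/525
  (X=0, Y=1, Z=2, W=0) weight 2/525
  (X=0, Y=1, Z=2, W=1) weight 4/525
  (X=0, Y=1, Z=2, W=2) weight 4/525
  (X=0, Y=2, Z=2, W=0) weight 2/525
  (X=0, Y=2, Z=2, W=1) weight 4/525
  (X=1, Y=0, Z=1, W=0) weight 2/1575
  (X=2, Y=0, Z=0, W=0) weight 2/525
  … 26 more
Group by Z:
  weight(Z=0) = 2/35
  weight(Z=1) = 2/35
  weight(Z=2) = 1/10
Total weight = 2/35 + 2/35 + 1/10 = 3/14
P(Z=0 | obs) = 2/35 / 3/14 = 4/15
P(Z=1 | obs) = 2/35 / 3/14 = 4/15
P(Z=2 | obs) = 1/10 / 3/14 = 7/15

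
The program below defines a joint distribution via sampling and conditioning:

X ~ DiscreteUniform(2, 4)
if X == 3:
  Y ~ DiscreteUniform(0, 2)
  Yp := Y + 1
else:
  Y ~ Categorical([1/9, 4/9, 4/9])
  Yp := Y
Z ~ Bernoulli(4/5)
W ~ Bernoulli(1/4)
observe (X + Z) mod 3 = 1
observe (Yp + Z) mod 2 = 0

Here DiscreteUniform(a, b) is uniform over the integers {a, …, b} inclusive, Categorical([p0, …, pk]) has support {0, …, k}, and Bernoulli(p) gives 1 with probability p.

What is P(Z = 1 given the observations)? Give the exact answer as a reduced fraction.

P(Z = 1 | obs) = 24/29

Enumerate traces; 8 have nonzero weight after conditioning:
  (X=3, Y=0, Z=1, W=0) weight 1/15
  (X=3, Y=0, Z=1, W=1) weight 1/45
  (X=3, Y=2, Z=1, W=0) weight 1/15
  (X=3, Y=2, Z=1, W=1) weight 1/45
  (X=4, Y=0, Z=0, W=0) weight 1/180
  (X=4, Y=0, Z=0, W=1) weight 1/540
  (X=4, Y=2, Z=0, W=0) weight 1/45
  (X=4, Y=2, Z=0, W=1) weight 1/135
Group by Z:
  weight(Z=0) = 1/27
  weight(Z=1) = 8/45
Total weight = 1/27 + 8/45 = 29/135
P(Z=0 | obs) = 1/27 / 29/135 = 5/29
P(Z=1 | obs) = 8/45 / 29/135 = 24/29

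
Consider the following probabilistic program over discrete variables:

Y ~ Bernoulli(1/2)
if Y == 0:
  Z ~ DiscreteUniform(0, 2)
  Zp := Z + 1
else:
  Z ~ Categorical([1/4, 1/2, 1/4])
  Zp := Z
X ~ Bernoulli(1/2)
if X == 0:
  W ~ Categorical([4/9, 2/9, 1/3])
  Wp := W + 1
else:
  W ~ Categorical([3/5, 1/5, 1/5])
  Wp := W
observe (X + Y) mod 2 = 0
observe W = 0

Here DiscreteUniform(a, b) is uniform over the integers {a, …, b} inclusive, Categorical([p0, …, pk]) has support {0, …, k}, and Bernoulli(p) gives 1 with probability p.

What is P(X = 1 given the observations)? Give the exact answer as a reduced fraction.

P(X = 1 | obs) = 27/47

Enumerate traces; 6 have nonzero weight after conditioning:
  (Y=0, Z=0, X=0, W=0) weight 1/27
  (Y=0, Z=1, X=0, W=0) weight 1/27
  (Y=0, Z=2, X=0, W=0) weight 1/27
  (Y=1, Z=0, X=1, W=0) weight 3/80
  (Y=1, Z=1, X=1, W=0) weight 3/40
  (Y=1, Z=2, X=1, W=0) weight 3/80
Group by X:
  weight(X=0) = 1/9
  weight(X=1) = 3/20
Total weight = 1/9 + 3/20 = 47/180
P(X=0 | obs) = 1/9 / 47/180 = 20/47
P(X=1 | obs) = 3/20 / 47/180 = 27/47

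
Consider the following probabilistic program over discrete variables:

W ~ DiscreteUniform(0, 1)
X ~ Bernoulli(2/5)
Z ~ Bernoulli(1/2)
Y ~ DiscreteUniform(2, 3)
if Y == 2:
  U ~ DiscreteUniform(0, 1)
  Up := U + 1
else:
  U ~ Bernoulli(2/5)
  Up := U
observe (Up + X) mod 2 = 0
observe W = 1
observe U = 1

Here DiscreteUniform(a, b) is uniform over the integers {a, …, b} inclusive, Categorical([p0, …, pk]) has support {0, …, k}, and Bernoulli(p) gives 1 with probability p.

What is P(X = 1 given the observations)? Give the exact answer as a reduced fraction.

Enumerate traces; 4 have nonzero weight after conditioning:
  (W=1, X=0, Z=0, Y=2, U=1) weight 3/80
  (W=1, X=0, Z=1, Y=2, U=1) weight 3/80
  (W=1, X=1, Z=0, Y=3, U=1) weight 1/50
  (W=1, X=1, Z=1, Y=3, U=1) weight 1/50
Group by X:
  weight(X=0) = 3/40
  weight(X=1) = 1/25
Total weight = 3/40 + 1/25 = 23/200
P(X=0 | obs) = 3/40 / 23/200 = 15/23
P(X=1 | obs) = 1/25 / 23/200 = 8/23

P(X = 1 | obs) = 8/23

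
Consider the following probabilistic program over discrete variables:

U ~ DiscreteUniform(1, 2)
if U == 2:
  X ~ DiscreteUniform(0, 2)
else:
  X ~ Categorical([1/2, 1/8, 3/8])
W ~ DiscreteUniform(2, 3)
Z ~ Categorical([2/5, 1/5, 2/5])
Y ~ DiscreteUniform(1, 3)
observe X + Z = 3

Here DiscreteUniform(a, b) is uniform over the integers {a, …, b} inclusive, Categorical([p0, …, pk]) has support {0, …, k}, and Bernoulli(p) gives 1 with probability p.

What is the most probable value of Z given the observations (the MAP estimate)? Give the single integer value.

Enumerate traces; 24 have nonzero weight after conditioning:
  (U=1, X=1, W=2, Z=2, Y=1) weight 1/240
  (U=1, X=1, W=2, Z=2, Y=2) weight 1/240
  (U=1, X=1, W=2, Z=2, Y=3) weight 1/240
  (U=1, X=1, W=3, Z=2, Y=1) weight 1/240
  (U=1, X=1, W=3, Z=2, Y=2) weight 1/240
  (U=1, X=1, W=3, Z=2, Y=3) weight 1/240
  (U=1, X=2, W=2, Z=1, Y=1) weight 1/160
  (U=1, X=2, W=2, Z=1, Y=2) weight 1/160
  … 16 more
Group by Z:
  weight(Z=1) = 17/240
  weight(Z=2) = 11/120
Total weight = 17/240 + 11/120 = 13/80
P(Z=1 | obs) = 17/240 / 13/80 = 17/39
P(Z=2 | obs) = 11/120 / 13/80 = 22/39
argmax = 2

argmax_v P(Z = v | obs) = 2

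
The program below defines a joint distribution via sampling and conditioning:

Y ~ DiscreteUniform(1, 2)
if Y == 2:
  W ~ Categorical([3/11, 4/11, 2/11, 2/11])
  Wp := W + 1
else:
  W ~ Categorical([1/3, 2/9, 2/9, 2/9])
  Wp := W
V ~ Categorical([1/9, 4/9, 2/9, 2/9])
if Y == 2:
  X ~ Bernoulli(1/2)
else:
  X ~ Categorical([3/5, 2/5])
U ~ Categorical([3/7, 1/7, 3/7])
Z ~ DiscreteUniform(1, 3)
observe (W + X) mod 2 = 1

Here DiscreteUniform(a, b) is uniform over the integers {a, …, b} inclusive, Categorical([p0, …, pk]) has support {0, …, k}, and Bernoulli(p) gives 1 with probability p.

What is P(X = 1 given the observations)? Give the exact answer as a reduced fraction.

P(X = 1 | obs) = 5/11

Enumerate traces; 288 have nonzero weight after conditioning:
  (Y=1, W=0, V=0, X=1, U=0, Z=1) weight 1/945
  (Y=1, W=0, V=0, X=1, U=0, Z=2) weight 1/945
  (Y=1, W=0, V=0, X=1, U=0, Z=3) weight 1/945
  (Y=1, W=0, V=0, X=1, U=1, Z=1) weight 1/2835
  (Y=1, W=0, V=0, X=1, U=1, Z=2) weight 1/2835
  (Y=1, W=0, V=0, X=1, U=1, Z=3) weight 1/2835
  (Y=1, W=0, V=0, X=1, U=2, Z=1) weight 1/945
  (Y=1, W=0, V=0, X=1, U=2, Z=2) weight 1/945
  (Y=1, W=1, V=0, X=0, U=0, Z=1) weight 1/945
  … 279 more
Group by X:
  weight(X=0) = 89/330
  weight(X=1) = 89/396
Total weight = 89/330 + 89/396 = 89/180
P(X=0 | obs) = 89/330 / 89/180 = 6/11
P(X=1 | obs) = 89/396 / 89/180 = 5/11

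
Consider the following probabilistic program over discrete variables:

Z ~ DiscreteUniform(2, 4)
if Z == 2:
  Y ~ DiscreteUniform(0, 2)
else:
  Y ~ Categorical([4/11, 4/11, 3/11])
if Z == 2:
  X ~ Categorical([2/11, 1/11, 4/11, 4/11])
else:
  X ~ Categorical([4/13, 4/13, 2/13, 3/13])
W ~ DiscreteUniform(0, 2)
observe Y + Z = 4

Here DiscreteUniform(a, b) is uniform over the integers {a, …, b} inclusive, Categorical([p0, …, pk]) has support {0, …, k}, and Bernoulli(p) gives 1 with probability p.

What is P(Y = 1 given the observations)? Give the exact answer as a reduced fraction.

P(Y = 1 | obs) = 12/35

Enumerate traces; 36 have nonzero weight after conditioning:
  (Z=2, Y=2, X=0, W=0) weight 2/297
  (Z=2, Y=2, X=0, W=1) weight 2/297
  (Z=2, Y=2, X=0, W=2) weight 2/297
  (Z=2, Y=2, X=1, W=0) weight 1/297
  (Z=2, Y=2, X=1, W=1) weight 1/297
  (Z=2, Y=2, X=1, W=2) weight 1/297
  (Z=2, Y=2, X=2, W=0) weight 4/297
  (Z=2, Y=2, X=2, W=1) weight 4/297
  (Z=3, Y=1, X=0, W=0) weight 16/1287
  (Z=4, Y=0, X=0, W=0) weight 16/1287
  … 26 more
Group by Y:
  weight(Y=0) = 4/33
  weight(Y=1) = 4/33
  weight(Y=2) = 1/9
Total weight = 4/33 + 4/33 + 1/9 = 35/99
P(Y=0 | obs) = 4/33 / 35/99 = 12/35
P(Y=1 | obs) = 4/33 / 35/99 = 12/35
P(Y=2 | obs) = 1/9 / 35/99 = 11/35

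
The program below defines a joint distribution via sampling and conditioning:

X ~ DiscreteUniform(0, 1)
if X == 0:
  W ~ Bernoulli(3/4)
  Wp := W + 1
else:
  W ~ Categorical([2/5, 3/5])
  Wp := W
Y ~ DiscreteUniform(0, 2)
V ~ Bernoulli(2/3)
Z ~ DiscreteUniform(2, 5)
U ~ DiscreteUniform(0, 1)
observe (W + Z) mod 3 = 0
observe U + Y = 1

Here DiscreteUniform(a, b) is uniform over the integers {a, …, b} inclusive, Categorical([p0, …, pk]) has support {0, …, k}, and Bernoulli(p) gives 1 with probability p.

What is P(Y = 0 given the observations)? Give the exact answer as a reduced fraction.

P(Y = 0 | obs) = 1/2

Enumerate traces; 24 have nonzero weight after conditioning:
  (X=0, W=0, Y=0, V=0, Z=3, U=1) weight 1/576
  (X=0, W=0, Y=0, V=1, Z=3, U=1) weight 1/288
  (X=0, W=0, Y=1, V=0, Z=3, U=0) weight 1/576
  (X=0, W=0, Y=1, V=1, Z=3, U=0) weight 1/288
  (X=0, W=1, Y=0, V=0, Z=2, U=1) weight 1/192
  (X=0, W=1, Y=0, V=0, Z=5, U=1) weight 1/192
  (X=0, W=1, Y=0, V=1, Z=2, U=1) weight 1/96
  (X=0, W=1, Y=0, V=1, Z=5, U=1) weight 1/96
  … 16 more
Group by Y:
  weight(Y=0) = 67/960
  weight(Y=1) = 67/960
Total weight = 67/960 + 67/960 = 67/480
P(Y=0 | obs) = 67/960 / 67/480 = 1/2
P(Y=1 | obs) = 67/960 / 67/480 = 1/2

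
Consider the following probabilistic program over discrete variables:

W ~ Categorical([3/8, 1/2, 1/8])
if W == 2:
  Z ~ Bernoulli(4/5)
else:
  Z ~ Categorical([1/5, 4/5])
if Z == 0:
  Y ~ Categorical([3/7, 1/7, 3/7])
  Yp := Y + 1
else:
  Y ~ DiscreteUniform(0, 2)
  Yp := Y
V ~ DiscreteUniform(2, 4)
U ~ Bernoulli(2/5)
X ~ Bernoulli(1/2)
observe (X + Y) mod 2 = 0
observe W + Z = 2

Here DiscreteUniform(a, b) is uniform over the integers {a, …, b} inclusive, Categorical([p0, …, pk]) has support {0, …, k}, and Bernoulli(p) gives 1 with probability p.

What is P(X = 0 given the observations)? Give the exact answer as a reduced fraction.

P(X = 0 | obs) = 242/357

Enumerate traces; 36 have nonzero weight after conditioning:
  (W=1, Z=1, Y=0, V=2, U=0, X=0) weight 1/75
  (W=1, Z=1, Y=0, V=2, U=1, X=0) weight 2/225
  (W=1, Z=1, Y=0, V=3, U=0, X=0) weight 1/75
  (W=1, Z=1, Y=0, V=3, U=1, X=0) weight 2/225
  (W=1, Z=1, Y=0, V=4, U=0, X=0) weight 1/75
  (W=1, Z=1, Y=0, V=4, U=1, X=0) weight 2/225
  (W=1, Z=1, Y=1, V=2, U=0, X=1) weight 1/75
  (W=1, Z=1, Y=1, V=2, U=1, X=1) weight 2/225
  … 28 more
Group by X:
  weight(X=0) = 121/840
  weight(X=1) = 23/336
Total weight = 121/840 + 23/336 = 17/80
P(X=0 | obs) = 121/840 / 17/80 = 242/357
P(X=1 | obs) = 23/336 / 17/80 = 115/357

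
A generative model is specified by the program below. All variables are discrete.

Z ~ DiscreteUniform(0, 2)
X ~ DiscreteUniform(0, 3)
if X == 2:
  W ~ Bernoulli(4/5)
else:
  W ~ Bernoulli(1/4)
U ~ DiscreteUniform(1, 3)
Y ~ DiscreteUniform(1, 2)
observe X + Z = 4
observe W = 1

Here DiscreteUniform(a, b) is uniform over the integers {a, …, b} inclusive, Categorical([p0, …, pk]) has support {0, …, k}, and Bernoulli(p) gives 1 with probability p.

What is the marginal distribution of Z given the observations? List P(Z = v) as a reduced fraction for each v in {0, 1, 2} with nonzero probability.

P(Z=1) = 5/21, P(Z=2) = 16/21

Enumerate traces; 12 have nonzero weight after conditioning:
  (Z=1, X=3, W=1, U=1, Y=1) weight 1/288
  (Z=1, X=3, W=1, U=1, Y=2) weight 1/288
  (Z=1, X=3, W=1, U=2, Y=1) weight 1/288
  (Z=1, X=3, W=1, U=2, Y=2) weight 1/288
  (Z=1, X=3, W=1, U=3, Y=1) weight 1/288
  (Z=1, X=3, W=1, U=3, Y=2) weight 1/288
  (Z=2, X=2, W=1, U=1, Y=1) weight 1/90
  (Z=2, X=2, W=1, U=1, Y=2) weight 1/90
  … 4 more
Group by Z:
  weight(Z=1) = 1/48
  weight(Z=2) = 1/15
Total weight = 1/48 + 1/15 = 7/80
P(Z=1 | obs) = 1/48 / 7/80 = 5/21
P(Z=2 | obs) = 1/15 / 7/80 = 16/21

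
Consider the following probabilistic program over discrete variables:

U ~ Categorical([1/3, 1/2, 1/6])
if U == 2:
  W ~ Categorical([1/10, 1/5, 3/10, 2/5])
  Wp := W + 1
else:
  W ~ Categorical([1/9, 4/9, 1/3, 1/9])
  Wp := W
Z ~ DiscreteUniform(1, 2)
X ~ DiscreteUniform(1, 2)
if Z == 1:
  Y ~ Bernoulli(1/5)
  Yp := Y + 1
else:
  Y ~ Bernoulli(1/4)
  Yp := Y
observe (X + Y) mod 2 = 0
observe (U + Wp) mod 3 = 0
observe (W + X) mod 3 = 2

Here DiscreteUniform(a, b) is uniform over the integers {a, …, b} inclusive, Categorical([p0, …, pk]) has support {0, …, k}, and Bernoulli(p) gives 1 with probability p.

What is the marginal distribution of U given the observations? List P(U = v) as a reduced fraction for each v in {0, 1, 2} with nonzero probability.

Enumerate traces; 8 have nonzero weight after conditioning:
  (U=0, W=0, Z=1, X=2, Y=0) weight 1/135
  (U=0, W=0, Z=2, X=2, Y=0) weight 1/144
  (U=0, W=3, Z=1, X=2, Y=0) weight 1/135
  (U=0, W=3, Z=2, X=2, Y=0) weight 1/144
  (U=2, W=0, Z=1, X=2, Y=0) weight 1/300
  (U=2, W=0, Z=2, X=2, Y=0) weight 1/320
  (U=2, W=3, Z=1, X=2, Y=0) weight 1/75
  (U=2, W=3, Z=2, X=2, Y=0) weight 1/80
Group by U:
  weight(U=0) = 31/1080
  weight(U=2) = 31/960
Total weight = 31/1080 + 31/960 = 527/8640
P(U=0 | obs) = 31/1080 / 527/8640 = 8/17
P(U=2 | obs) = 31/960 / 527/8640 = 9/17

P(U=0) = 8/17, P(U=2) = 9/17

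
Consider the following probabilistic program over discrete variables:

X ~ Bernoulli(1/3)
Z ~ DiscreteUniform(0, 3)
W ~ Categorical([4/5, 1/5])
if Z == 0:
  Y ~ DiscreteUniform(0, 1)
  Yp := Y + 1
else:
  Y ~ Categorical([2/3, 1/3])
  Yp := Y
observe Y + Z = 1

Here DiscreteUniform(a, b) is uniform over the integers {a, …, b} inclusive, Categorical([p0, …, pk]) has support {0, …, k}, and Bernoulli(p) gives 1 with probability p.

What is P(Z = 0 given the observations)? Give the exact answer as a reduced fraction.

P(Z = 0 | obs) = 3/7

Enumerate traces; 8 have nonzero weight after conditioning:
  (X=0, Z=0, W=0, Y=1) weight 1/15
  (X=0, Z=0, W=1, Y=1) weight 1/60
  (X=0, Z=1, W=0, Y=0) weight 4/45
  (X=0, Z=1, W=1, Y=0) weight 1/45
  (X=1, Z=0, W=0, Y=1) weight 1/30
  (X=1, Z=0, W=1, Y=1) weight 1/120
  (X=1, Z=1, W=0, Y=0) weight 2/45
  (X=1, Z=1, W=1, Y=0) weight 1/90
Group by Z:
  weight(Z=0) = 1/8
  weight(Z=1) = 1/6
Total weight = 1/8 + 1/6 = 7/24
P(Z=0 | obs) = 1/8 / 7/24 = 3/7
P(Z=1 | obs) = 1/6 / 7/24 = 4/7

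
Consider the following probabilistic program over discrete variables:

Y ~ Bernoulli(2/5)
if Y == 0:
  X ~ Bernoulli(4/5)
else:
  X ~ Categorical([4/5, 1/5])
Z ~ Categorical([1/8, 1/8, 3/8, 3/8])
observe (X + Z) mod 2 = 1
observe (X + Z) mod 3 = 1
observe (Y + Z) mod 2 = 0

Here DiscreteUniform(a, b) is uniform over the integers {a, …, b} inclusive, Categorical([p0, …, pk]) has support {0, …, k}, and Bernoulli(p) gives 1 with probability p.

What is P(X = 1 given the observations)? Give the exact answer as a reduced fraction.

Enumerate traces; 2 have nonzero weight after conditioning:
  (Y=0, X=1, Z=0) weight 3/50
  (Y=1, X=0, Z=1) weight 1/25
Group by X:
  weight(X=0) = 1/25
  weight(X=1) = 3/50
Total weight = 1/25 + 3/50 = 1/10
P(X=0 | obs) = 1/25 / 1/10 = 2/5
P(X=1 | obs) = 3/50 / 1/10 = 3/5

P(X = 1 | obs) = 3/5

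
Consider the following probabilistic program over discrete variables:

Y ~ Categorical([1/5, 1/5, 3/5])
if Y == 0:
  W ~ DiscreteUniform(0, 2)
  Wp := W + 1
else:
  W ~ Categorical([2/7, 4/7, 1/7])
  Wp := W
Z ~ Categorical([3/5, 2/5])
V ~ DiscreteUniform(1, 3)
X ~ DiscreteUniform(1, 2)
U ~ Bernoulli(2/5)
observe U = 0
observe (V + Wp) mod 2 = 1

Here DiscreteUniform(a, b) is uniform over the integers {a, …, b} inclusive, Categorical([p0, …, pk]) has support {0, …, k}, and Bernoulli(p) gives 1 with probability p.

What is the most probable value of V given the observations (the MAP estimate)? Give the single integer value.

Enumerate traces; 56 have nonzero weight after conditioning:
  (Y=0, W=0, Z=0, V=2, X=1, U=0) weight 1/250
  (Y=0, W=0, Z=0, V=2, X=2, U=0) weight 1/250
  (Y=0, W=0, Z=1, V=2, X=1, U=0) weight 1/375
  (Y=0, W=0, Z=1, V=2, X=2, U=0) weight 1/375
  (Y=0, W=1, Z=0, V=1, X=1, U=0) weight 1/250
  (Y=0, W=1, Z=0, V=1, X=2, U=0) weight 1/250
  (Y=0, W=1, Z=0, V=3, X=1, U=0) weight 1/250
  (Y=0, W=1, Z=0, V=3, X=2, U=0) weight 1/250
  … 48 more
Group by V:
  weight(V=1) = 43/525
  weight(V=2) = 62/525
  weight(V=3) = 43/525
Total weight = 43/525 + 62/525 + 43/525 = 148/525
P(V=1 | obs) = 43/525 / 148/525 = 43/148
P(V=2 | obs) = 62/525 / 148/525 = 31/74
P(V=3 | obs) = 43/525 / 148/525 = 43/148
argmax = 2

argmax_v P(V = v | obs) = 2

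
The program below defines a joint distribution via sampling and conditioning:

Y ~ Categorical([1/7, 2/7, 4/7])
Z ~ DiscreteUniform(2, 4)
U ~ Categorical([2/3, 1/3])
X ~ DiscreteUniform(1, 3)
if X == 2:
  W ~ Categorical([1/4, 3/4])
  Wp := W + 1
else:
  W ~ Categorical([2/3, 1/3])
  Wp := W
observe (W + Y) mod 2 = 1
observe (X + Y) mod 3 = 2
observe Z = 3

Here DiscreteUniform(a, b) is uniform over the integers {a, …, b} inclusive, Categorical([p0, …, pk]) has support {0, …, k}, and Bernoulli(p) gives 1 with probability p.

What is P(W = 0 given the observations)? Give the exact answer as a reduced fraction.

Enumerate traces; 6 have nonzero weight after conditioning:
  (Y=0, Z=3, U=0, X=2, W=1) weight 1/126
  (Y=0, Z=3, U=1, X=2, W=1) weight 1/252
  (Y=1, Z=3, U=0, X=1, W=0) weight 8/567
  (Y=1, Z=3, U=1, X=1, W=0) weight 4/567
  (Y=2, Z=3, U=0, X=3, W=1) weight 8/567
  (Y=2, Z=3, U=1, X=3, W=1) weight 4/567
Group by W:
  weight(W=0) = 4/189
  weight(W=1) = 25/756
Total weight = 4/189 + 25/756 = 41/756
P(W=0 | obs) = 4/189 / 41/756 = 16/41
P(W=1 | obs) = 25/756 / 41/756 = 25/41

P(W = 0 | obs) = 16/41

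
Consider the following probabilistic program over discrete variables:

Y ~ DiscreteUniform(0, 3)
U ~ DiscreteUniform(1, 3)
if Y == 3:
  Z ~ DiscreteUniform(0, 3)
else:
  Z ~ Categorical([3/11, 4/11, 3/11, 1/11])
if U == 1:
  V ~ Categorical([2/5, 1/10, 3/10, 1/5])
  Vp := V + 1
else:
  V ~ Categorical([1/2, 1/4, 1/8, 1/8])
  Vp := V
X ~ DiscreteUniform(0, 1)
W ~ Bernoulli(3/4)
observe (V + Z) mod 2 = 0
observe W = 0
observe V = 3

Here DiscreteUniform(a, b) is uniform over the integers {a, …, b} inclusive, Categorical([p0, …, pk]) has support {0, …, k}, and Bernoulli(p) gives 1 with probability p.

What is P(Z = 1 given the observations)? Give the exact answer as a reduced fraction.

P(Z = 1 | obs) = 59/82

Enumerate traces; 48 have nonzero weight after conditioning:
  (Y=0, U=1, Z=1, V=3, X=0, W=0) weight 1/1320
  (Y=0, U=1, Z=1, V=3, X=1, W=0) weight 1/1320
  (Y=0, U=1, Z=3, V=3, X=0, W=0) weight 1/5280
  (Y=0, U=1, Z=3, V=3, X=1, W=0) weight 1/5280
  (Y=0, U=2, Z=1, V=3, X=0, W=0) weight 1/2112
  (Y=0, U=2, Z=1, V=3, X=1, W=0) weight 1/2112
  (Y=0, U=2, Z=3, V=3, X=0, W=0) weight 1/8448
  (Y=0, U=2, Z=3, V=3, X=1, W=0) weight 1/8448
  … 40 more
Group by Z:
  weight(Z=1) = 177/14080
  weight(Z=3) = 69/14080
Total weight = 177/14080 + 69/14080 = 123/7040
P(Z=1 | obs) = 177/14080 / 123/7040 = 59/82
P(Z=3 | obs) = 69/14080 / 123/7040 = 23/82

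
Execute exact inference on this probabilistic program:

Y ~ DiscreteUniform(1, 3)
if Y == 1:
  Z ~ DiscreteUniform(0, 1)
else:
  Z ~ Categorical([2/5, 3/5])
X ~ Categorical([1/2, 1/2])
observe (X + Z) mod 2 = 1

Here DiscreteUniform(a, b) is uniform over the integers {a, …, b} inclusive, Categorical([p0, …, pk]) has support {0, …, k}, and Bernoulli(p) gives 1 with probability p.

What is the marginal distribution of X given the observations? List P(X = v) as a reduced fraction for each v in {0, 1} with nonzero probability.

Enumerate traces; 6 have nonzero weight after conditioning:
  (Y=1, Z=0, X=1) weight 1/12
  (Y=1, Z=1, X=0) weight 1/12
  (Y=2, Z=0, X=1) weight 1/15
  (Y=2, Z=1, X=0) weight 1/10
  (Y=3, Z=0, X=1) weight 1/15
  (Y=3, Z=1, X=0) weight 1/10
Group by X:
  weight(X=0) = 17/60
  weight(X=1) = 13/60
Total weight = 17/60 + 13/60 = 1/2
P(X=0 | obs) = 17/60 / 1/2 = 17/30
P(X=1 | obs) = 13/60 / 1/2 = 13/30

P(X=0) = 17/30, P(X=1) = 13/30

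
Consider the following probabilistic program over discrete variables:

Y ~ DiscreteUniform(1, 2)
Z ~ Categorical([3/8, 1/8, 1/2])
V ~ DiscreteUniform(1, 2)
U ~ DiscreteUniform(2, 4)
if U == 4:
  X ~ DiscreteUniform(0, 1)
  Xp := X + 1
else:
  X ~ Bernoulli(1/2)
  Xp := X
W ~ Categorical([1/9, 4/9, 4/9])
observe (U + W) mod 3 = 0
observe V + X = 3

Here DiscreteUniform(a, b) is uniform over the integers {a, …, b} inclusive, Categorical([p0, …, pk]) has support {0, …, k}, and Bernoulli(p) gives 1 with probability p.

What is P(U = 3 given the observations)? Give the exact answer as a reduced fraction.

P(U = 3 | obs) = 1/9

Enumerate traces; 18 have nonzero weight after conditioning:
  (Y=1, Z=0, V=2, U=2, X=1, W=1) weight 1/144
  (Y=1, Z=0, V=2, U=3, X=1, W=0) weight 1/576
  (Y=1, Z=0, V=2, U=4, X=1, W=2) weight 1/144
  (Y=1, Z=1, V=2, U=2, X=1, W=1) weight 1/432
  (Y=1, Z=1, V=2, U=3, X=1, W=0) weight 1/1728
  (Y=1, Z=1, V=2, U=4, X=1, W=2) weight 1/432
  (Y=1, Z=2, V=2, U=2, X=1, W=1) weight 1/108
  (Y=1, Z=2, V=2, U=3, X=1, W=0) weight 1/432
  … 10 more
Group by U:
  weight(U=2) = 1/27
  weight(U=3) = 1/108
  weight(U=4) = 1/27
Total weight = 1/27 + 1/108 + 1/27 = 1/12
P(U=2 | obs) = 1/27 / 1/12 = 4/9
P(U=3 | obs) = 1/108 / 1/12 = 1/9
P(U=4 | obs) = 1/27 / 1/12 = 4/9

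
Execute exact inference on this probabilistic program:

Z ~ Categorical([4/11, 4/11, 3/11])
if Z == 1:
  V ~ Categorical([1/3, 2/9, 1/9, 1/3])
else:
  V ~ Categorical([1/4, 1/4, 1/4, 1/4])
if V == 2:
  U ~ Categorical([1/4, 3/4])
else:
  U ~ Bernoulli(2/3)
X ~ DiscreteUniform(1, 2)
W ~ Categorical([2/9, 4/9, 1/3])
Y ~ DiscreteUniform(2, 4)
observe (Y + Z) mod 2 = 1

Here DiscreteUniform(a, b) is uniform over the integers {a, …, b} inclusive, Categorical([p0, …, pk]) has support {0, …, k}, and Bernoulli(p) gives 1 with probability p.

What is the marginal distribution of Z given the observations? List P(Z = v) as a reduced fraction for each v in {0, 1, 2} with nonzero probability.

P(Z=0) = 4/15, P(Z=1) = 8/15, P(Z=2) = 1/5

Enumerate traces; 192 have nonzero weight after conditioning:
  (Z=0, V=0, U=0, X=1, W=0, Y=3) weight 1/891
  (Z=0, V=0, U=0, X=1, W=1, Y=3) weight 2/891
  (Z=0, V=0, U=0, X=1, W=2, Y=3) weight 1/594
  (Z=0, V=0, U=0, X=2, W=0, Y=3) weight 1/891
  (Z=0, V=0, U=0, X=2, W=1, Y=3) weight 2/891
  (Z=0, V=0, U=0, X=2, W=2, Y=3) weight 1/594
  (Z=0, V=0, U=1, X=1, W=0, Y=3) weight 2/891
  (Z=0, V=0, U=1, X=1, W=1, Y=3) weight 4/891
  (Z=1, V=0, U=0, X=1, W=0, Y=2) weight 4/2673
  (Z=2, V=0, U=0, X=1, W=0, Y=3) weight 1/1188
  … 182 more
Group by Z:
  weight(Z=0) = 4/33
  weight(Z=1) = 8/33
  weight(Z=2) = 1/11
Total weight = 4/33 + 8/33 + 1/11 = 5/11
P(Z=0 | obs) = 4/33 / 5/11 = 4/15
P(Z=1 | obs) = 8/33 / 5/11 = 8/15
P(Z=2 | obs) = 1/11 / 5/11 = 1/5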